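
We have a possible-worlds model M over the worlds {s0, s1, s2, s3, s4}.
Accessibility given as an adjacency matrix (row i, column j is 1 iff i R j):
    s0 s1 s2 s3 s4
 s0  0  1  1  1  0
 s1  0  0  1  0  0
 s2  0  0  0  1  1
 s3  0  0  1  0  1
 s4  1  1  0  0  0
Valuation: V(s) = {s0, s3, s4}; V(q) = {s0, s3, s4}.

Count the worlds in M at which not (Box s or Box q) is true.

4

Let φ = not (Box s or Box q). Evaluate φ at each world:
  s0 (successors {s1, s2, s3}): φ is true.
  s1 (successors {s2}): φ is true.
  s2 (successors {s3, s4}): φ is false.
  s3 (successors {s2, s4}): φ is true.
  s4 (successors {s0, s1}): φ is true.
For instance, at s0:
  At s0: Box s or Box q is false, so not (Box s or Box q) is true.
    At s0: Box s is false, Box q is false, so Box s or Box q is false.
      At s0: Box s requires s at every successor {s1, s2, s3}.
        s fails at s1, so Box s is false at s0.
      At s0: Box q requires q at every successor {s1, s2, s3}.
        q fails at s1, so Box q is false at s0.
Satisfying worlds: {s0, s1, s3, s4}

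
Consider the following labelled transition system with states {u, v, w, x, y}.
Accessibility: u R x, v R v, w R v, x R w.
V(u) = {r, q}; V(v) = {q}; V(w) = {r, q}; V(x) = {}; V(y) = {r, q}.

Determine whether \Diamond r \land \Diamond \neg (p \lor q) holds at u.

At u: \Diamond r is false, \Diamond \neg (p \lor q) is true, so \Diamond r \land \Diamond \neg (p \lor q) is false.
  At u: \Diamond r requires r at some successor in {x}.
    At x: r is false.
  So \Diamond r is false at u.
  At u: \Diamond \neg (p \lor q) requires \neg (p \lor q) at some successor in {x}.
    \neg (p \lor q) holds at x, so \Diamond \neg (p \lor q) is true at u.

No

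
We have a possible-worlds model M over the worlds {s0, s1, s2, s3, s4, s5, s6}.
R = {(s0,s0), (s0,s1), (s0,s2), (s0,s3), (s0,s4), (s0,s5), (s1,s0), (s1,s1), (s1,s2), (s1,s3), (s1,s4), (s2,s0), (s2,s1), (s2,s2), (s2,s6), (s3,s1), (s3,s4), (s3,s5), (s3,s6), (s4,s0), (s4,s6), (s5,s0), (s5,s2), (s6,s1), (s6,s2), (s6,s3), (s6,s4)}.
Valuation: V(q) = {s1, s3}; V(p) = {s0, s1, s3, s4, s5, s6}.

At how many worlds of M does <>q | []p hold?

Recall that []ψ holds at a world iff ψ holds at every accessible world, and <>ψ holds iff ψ holds at some accessible world.
Let φ = <>q | []p. Evaluate φ at each world:
  s0 (successors {s0, s1, s2, s3, s4, s5}): φ is true.
  s1 (successors {s0, s1, s2, s3, s4}): φ is true.
  s2 (successors {s0, s1, s2, s6}): φ is true.
  s3 (successors {s1, s4, s5, s6}): φ is true.
  s4 (successors {s0, s6}): φ is true.
  s5 (successors {s0, s2}): φ is false.
  s6 (successors {s1, s2, s3, s4}): φ is true.
For instance, at s3:
  At s3: <>q is true, []p is true, so <>q | []p is true.
    At s3: <>q requires q at some successor in {s1, s4, s5, s6}.
      q holds at s1, so <>q is true at s3.
    At s3: []p requires p at every successor {s1, s4, s5, s6}.
      At s1: p is true.
      At s4: p is true.
      At s5: p is true.
      At s6: p is true.
    So []p is true at s3.
Satisfying worlds: {s0, s1, s2, s3, s4, s6}

6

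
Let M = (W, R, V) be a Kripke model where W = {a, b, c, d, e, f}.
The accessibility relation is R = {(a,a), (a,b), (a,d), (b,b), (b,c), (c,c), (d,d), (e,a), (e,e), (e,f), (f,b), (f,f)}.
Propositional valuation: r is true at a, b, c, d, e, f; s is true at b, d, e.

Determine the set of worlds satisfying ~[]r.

none

Let φ = ~[]r. Evaluate φ at each world:
  a (successors {a, b, d}): φ is false.
  b (successors {b, c}): φ is false.
  c (successors {c}): φ is false.
  d (successors {d}): φ is false.
  e (successors {a, e, f}): φ is false.
  f (successors {b, f}): φ is false.
For instance, at a:
  At a: []r is true, so ~[]r is false.
    At a: []r requires r at every successor {a, b, d}.
      At a: r is true.
      At b: r is true.
      At d: r is true.
    So []r is true at a.
Satisfying worlds: none.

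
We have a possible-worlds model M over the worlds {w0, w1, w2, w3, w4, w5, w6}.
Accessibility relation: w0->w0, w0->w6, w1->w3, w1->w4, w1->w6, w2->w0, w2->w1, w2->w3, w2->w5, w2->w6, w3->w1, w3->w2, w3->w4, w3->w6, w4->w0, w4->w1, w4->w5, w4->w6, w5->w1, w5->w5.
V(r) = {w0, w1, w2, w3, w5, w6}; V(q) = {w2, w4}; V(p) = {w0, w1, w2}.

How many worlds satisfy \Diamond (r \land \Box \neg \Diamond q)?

Let φ = \Diamond (r \land \Box \neg \Diamond q). Evaluate φ at each world:
  w0 (successors {w0, w6}): φ is true.
  w1 (successors {w3, w4, w6}): φ is true.
  w2 (successors {w0, w1, w3, w5, w6}): φ is true.
  w3 (successors {w1, w2, w4, w6}): φ is true.
  w4 (successors {w0, w1, w5, w6}): φ is true.
  w5 (successors {w1, w5}): φ is false.
  w6 (successors ∅): φ is false.
For instance, at w3:
  At w3: \Diamond (r \land \Box \neg \Diamond q) requires r \land \Box \neg \Diamond q at some successor in {w1, w2, w4, w6}.
    r \land \Box \neg \Diamond q holds at w6, so \Diamond (r \land \Box \neg \Diamond q) is true at w3.
      At w6: r is true, \Box \neg \Diamond q is true, so r \land \Box \neg \Diamond q is true.
Satisfying worlds: {w0, w1, w2, w3, w4}

5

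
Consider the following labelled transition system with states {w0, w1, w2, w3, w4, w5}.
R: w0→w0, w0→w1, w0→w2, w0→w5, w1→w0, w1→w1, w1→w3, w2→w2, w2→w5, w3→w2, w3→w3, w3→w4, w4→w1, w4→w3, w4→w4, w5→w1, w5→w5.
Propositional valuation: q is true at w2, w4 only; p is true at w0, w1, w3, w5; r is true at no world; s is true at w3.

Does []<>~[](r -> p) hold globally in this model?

No

Let φ = []<>~[](r -> p). Evaluate φ at each world:
  w0 (successors {w0, w1, w2, w5}): φ is false.
  w1 (successors {w0, w1, w3}): φ is false.
  w2 (successors {w2, w5}): φ is false.
  w3 (successors {w2, w3, w4}): φ is false.
  w4 (successors {w1, w3, w4}): φ is false.
  w5 (successors {w1, w5}): φ is false.
Detail at w0 (counterexample):
  At w0: []<>~[](r -> p) requires <>~[](r -> p) at every successor {w0, w1, w2, w5}.
    <>~[](r -> p) fails at w0, so []<>~[](r -> p) is false at w0.
      At w0: <>~[](r -> p) requires ~[](r -> p) at some successor in {w0, w1, w2, w5}.
        At w0: ~[](r -> p) is false.
        At w1: ~[](r -> p) is false.
        At w2: ~[](r -> p) is false.
        At w5: ~[](r -> p) is false.
      So <>~[](r -> p) is false at w0.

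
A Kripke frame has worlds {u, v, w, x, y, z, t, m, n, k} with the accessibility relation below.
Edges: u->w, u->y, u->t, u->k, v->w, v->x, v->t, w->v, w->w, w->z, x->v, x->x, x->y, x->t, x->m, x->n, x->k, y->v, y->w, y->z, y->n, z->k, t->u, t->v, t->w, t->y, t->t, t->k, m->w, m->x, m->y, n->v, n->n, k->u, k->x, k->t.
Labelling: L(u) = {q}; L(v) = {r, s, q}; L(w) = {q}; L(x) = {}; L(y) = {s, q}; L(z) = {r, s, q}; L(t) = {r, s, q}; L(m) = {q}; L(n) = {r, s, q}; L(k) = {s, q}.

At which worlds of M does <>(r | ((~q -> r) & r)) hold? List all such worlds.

Let φ = <>(r | ((~q -> r) & r)). Evaluate φ at each world:
  u (successors {w, y, t, k}): φ is true.
  v (successors {w, x, t}): φ is true.
  w (successors {v, w, z}): φ is true.
  x (successors {v, x, y, t, m, n, k}): φ is true.
  y (successors {v, w, z, n}): φ is true.
  z (successors {k}): φ is false.
  t (successors {u, v, w, y, t, k}): φ is true.
  m (successors {w, x, y}): φ is false.
  n (successors {v, n}): φ is true.
  k (successors {u, x, t}): φ is true.
For instance, at k:
  At k: <>(r | ((~q -> r) & r)) requires r | ((~q -> r) & r) at some successor in {u, x, t}.
    r | ((~q -> r) & r) holds at t, so <>(r | ((~q -> r) & r)) is true at k.
Satisfying worlds: {u, v, w, x, y, t, n, k}

u, v, w, x, y, t, n, k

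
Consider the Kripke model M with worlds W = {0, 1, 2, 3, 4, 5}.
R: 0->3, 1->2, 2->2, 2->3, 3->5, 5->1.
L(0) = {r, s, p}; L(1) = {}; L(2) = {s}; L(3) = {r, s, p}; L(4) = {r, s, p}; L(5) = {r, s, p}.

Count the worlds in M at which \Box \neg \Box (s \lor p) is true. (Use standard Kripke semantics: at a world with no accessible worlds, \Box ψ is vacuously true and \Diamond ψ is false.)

Let φ = \Box \neg \Box (s \lor p). Evaluate φ at each world:
  0 (successors {3}): φ is false.
  1 (successors {2}): φ is false.
  2 (successors {2, 3}): φ is false.
  3 (successors {5}): φ is true.
  4 (successors ∅): φ is true.
  5 (successors {1}): φ is false.
For instance, at 3:
  At 3: \Box \neg \Box (s \lor p) requires \neg \Box (s \lor p) at every successor {5}.
      At 5: \Box (s \lor p) is false, so \neg \Box (s \lor p) is true.
  So \Box \neg \Box (s \lor p) is true at 3.
Satisfying worlds: {3, 4}

2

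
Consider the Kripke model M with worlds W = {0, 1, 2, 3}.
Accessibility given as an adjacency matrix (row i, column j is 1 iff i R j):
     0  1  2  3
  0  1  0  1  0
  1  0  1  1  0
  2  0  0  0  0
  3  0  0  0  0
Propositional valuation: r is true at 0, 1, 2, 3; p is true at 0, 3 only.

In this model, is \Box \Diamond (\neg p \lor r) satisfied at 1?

At 1: \Box \Diamond (\neg p \lor r) requires \Diamond (\neg p \lor r) at every successor {1, 2}.
  \Diamond (\neg p \lor r) fails at 2, so \Box \Diamond (\neg p \lor r) is false at 1.
    At 2: no accessible worlds, so \Diamond (\neg p \lor r) is false.

No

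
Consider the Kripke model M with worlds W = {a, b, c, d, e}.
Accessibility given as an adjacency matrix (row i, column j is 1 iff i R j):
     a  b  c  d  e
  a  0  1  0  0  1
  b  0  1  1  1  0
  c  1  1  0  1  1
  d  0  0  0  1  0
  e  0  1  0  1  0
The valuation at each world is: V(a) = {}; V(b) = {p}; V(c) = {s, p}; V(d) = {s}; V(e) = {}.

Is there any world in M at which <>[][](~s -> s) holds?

Yes

Recall that []ψ holds at a world iff ψ holds at every accessible world, and <>ψ holds iff ψ holds at some accessible world.
Let φ = <>[][](~s -> s). Evaluate φ at each world:
  a (successors {b, e}): φ is false.
  b (successors {b, c, d}): φ is true.
  c (successors {a, b, d, e}): φ is true.
  d (successors {d}): φ is true.
  e (successors {b, d}): φ is true.
Detail at b (witness):
  At b: <>[][](~s -> s) requires [][](~s -> s) at some successor in {b, c, d}.
    [][](~s -> s) holds at d, so <>[][](~s -> s) is true at b.
      At d: [][](~s -> s) requires [](~s -> s) at every successor {d}.
        At d: [](~s -> s) is true.
      So [][](~s -> s) is true at d.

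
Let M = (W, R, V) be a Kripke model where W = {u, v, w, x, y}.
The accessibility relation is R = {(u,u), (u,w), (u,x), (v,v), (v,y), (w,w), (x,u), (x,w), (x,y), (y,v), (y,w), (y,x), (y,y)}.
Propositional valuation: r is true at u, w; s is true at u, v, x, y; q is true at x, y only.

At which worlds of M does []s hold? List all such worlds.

v

Let φ = []s. Evaluate φ at each world:
  u (successors {u, w, x}): φ is false.
  v (successors {v, y}): φ is true.
  w (successors {w}): φ is false.
  x (successors {u, w, y}): φ is false.
  y (successors {v, w, x, y}): φ is false.
For instance, at w:
  At w: []s requires s at every successor {w}.
    s fails at w, so []s is false at w.
Satisfying worlds: {v}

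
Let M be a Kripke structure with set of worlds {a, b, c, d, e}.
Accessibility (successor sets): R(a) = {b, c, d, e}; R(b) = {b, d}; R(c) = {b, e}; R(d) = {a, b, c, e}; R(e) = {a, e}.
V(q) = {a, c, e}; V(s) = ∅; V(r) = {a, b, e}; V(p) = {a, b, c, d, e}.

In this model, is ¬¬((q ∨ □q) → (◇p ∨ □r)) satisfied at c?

At c: ¬((q ∨ □q) → (◇p ∨ □r)) is false, so ¬¬((q ∨ □q) → (◇p ∨ □r)) is true.
  At c: (q ∨ □q) → (◇p ∨ □r) is true, so ¬((q ∨ □q) → (◇p ∨ □r)) is false.
    At c: q ∨ □q is true, ◇p ∨ □r is true, so (q ∨ □q) → (◇p ∨ □r) is true.
      At c: q is true, □q is false, so q ∨ □q is true.
      At c: ◇p is true, □r is true, so ◇p ∨ □r is true.

Yes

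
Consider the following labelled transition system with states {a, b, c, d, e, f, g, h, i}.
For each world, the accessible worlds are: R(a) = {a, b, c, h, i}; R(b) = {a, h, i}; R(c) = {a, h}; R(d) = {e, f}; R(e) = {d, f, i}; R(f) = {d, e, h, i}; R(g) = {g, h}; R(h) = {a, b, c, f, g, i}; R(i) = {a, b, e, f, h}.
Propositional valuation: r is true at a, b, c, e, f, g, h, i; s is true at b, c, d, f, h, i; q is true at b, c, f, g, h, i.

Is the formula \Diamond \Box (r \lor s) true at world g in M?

Recall that \Box ψ holds at a world iff ψ holds at every accessible world, and \Diamond ψ holds iff ψ holds at some accessible world.
At g: \Diamond \Box (r \lor s) requires \Box (r \lor s) at some successor in {g, h}.
  \Box (r \lor s) holds at g, so \Diamond \Box (r \lor s) is true at g.
    At g: \Box (r \lor s) requires r \lor s at every successor {g, h}.
      At g: r \lor s is true.
      At h: r \lor s is true.
    So \Box (r \lor s) is true at g.

Yes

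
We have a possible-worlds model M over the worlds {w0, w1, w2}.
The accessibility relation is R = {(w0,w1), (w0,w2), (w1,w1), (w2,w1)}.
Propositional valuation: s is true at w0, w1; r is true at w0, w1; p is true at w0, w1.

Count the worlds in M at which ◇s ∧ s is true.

2

Let φ = ◇s ∧ s. Evaluate φ at each world:
  w0 (successors {w1, w2}): φ is true.
  w1 (successors {w1}): φ is true.
  w2 (successors {w1}): φ is false.
For instance, at w2:
  At w2: ◇s is true, s is false, so ◇s ∧ s is false.
    At w2: ◇s requires s at some successor in {w1}.
      s holds at w1, so ◇s is true at w2.
Satisfying worlds: {w0, w1}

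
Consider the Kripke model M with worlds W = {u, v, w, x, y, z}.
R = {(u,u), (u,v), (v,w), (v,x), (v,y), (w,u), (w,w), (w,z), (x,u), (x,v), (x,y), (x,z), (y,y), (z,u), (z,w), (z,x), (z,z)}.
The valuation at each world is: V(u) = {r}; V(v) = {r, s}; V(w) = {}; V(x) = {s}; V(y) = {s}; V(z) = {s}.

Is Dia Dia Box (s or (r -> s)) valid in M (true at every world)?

Let φ = Dia Dia Box (s or (r -> s)). Evaluate φ at each world:
  u (successors {u, v}): φ is true.
  v (successors {w, x, y}): φ is true.
  w (successors {u, w, z}): φ is true.
  x (successors {u, v, y, z}): φ is true.
  y (successors {y}): φ is true.
  z (successors {u, w, x, z}): φ is true.
For instance, at y:
  At y: Dia Dia Box (s or (r -> s)) requires Dia Box (s or (r -> s)) at some successor in {y}.
    Dia Box (s or (r -> s)) holds at y, so Dia Dia Box (s or (r -> s)) is true at y.
      At y: Dia Box (s or (r -> s)) requires Box (s or (r -> s)) at some successor in {y}.
        Box (s or (r -> s)) holds at y, so Dia Box (s or (r -> s)) is true at y.

Yes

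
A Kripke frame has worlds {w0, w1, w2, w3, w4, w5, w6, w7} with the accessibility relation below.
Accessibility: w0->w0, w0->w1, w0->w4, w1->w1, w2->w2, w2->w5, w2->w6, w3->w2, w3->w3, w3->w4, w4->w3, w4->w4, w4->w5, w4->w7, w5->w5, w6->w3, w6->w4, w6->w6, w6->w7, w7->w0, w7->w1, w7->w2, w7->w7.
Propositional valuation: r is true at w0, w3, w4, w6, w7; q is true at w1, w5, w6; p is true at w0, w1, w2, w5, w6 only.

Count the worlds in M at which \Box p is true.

3

Let φ = \Box p. Evaluate φ at each world:
  w0 (successors {w0, w1, w4}): φ is false.
  w1 (successors {w1}): φ is true.
  w2 (successors {w2, w5, w6}): φ is true.
  w3 (successors {w2, w3, w4}): φ is false.
  w4 (successors {w3, w4, w5, w7}): φ is false.
  w5 (successors {w5}): φ is true.
  w6 (successors {w3, w4, w6, w7}): φ is false.
  w7 (successors {w0, w1, w2, w7}): φ is false.
For instance, at w5:
  At w5: \Box p requires p at every successor {w5}.
    At w5: p is true.
  So \Box p is true at w5.
Satisfying worlds: {w1, w2, w5}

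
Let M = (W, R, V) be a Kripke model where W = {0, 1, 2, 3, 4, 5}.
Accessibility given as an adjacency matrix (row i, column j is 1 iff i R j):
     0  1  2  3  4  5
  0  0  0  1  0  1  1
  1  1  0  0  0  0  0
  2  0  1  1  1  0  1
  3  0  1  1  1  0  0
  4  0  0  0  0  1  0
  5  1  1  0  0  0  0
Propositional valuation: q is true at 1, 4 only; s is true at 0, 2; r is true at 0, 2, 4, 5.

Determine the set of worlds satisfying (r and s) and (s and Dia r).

Let φ = (r and s) and (s and Dia r). Evaluate φ at each world:
  0 (successors {2, 4, 5}): φ is true.
  1 (successors {0}): φ is false.
  2 (successors {1, 2, 3, 5}): φ is true.
  3 (successors {1, 2, 3}): φ is false.
  4 (successors {4}): φ is false.
  5 (successors {0, 1}): φ is false.
For instance, at 5:
  At 5: r and s is false, s and Dia r is false, so (r and s) and (s and Dia r) is false.
    At 5: s is false, Dia r is true, so s and Dia r is false.
      At 5: Dia r requires r at some successor in {0, 1}.
        r holds at 0, so Dia r is true at 5.
Satisfying worlds: {0, 2}

0, 2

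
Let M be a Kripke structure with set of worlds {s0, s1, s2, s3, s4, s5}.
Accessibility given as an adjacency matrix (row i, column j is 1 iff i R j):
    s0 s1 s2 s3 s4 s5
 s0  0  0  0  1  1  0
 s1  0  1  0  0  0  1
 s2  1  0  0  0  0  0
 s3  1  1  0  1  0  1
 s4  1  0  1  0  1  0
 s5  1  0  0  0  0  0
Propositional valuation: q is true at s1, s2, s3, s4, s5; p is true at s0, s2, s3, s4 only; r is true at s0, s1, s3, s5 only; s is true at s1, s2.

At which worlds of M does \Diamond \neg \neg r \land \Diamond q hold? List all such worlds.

Let φ = \Diamond \neg \neg r \land \Diamond q. Evaluate φ at each world:
  s0 (successors {s3, s4}): φ is true.
  s1 (successors {s1, s5}): φ is true.
  s2 (successors {s0}): φ is false.
  s3 (successors {s0, s1, s3, s5}): φ is true.
  s4 (successors {s0, s2, s4}): φ is true.
  s5 (successors {s0}): φ is false.
For instance, at s5:
  At s5: \Diamond \neg \neg r is true, \Diamond q is false, so \Diamond \neg \neg r \land \Diamond q is false.
    At s5: \Diamond \neg \neg r requires \neg \neg r at some successor in {s0}.
      \neg \neg r holds at s0, so \Diamond \neg \neg r is true at s5.
    At s5: \Diamond q requires q at some successor in {s0}.
      At s0: q is false.
    So \Diamond q is false at s5.
Satisfying worlds: {s0, s1, s3, s4}

s0, s1, s3, s4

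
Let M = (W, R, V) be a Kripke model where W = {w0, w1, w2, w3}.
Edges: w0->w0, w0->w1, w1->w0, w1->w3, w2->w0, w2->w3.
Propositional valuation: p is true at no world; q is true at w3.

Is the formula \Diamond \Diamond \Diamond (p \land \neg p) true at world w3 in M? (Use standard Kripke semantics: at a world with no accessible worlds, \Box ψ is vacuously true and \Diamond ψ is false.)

No

At w3: no accessible worlds, so \Diamond \Diamond \Diamond (p \land \neg p) is false.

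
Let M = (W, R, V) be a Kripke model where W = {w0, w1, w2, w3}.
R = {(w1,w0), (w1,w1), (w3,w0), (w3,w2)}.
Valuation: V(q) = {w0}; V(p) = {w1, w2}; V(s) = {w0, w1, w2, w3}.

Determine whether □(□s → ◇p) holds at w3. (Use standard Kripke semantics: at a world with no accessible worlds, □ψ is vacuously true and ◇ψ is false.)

At w3: □(□s → ◇p) requires □s → ◇p at every successor {w0, w2}.
  □s → ◇p fails at w0, so □(□s → ◇p) is false at w3.
    At w0: □s is true, ◇p is false, so □s → ◇p is false.
      At w0: no accessible worlds, so □s holds vacuously.
      At w0: no accessible worlds, so ◇p is false.

No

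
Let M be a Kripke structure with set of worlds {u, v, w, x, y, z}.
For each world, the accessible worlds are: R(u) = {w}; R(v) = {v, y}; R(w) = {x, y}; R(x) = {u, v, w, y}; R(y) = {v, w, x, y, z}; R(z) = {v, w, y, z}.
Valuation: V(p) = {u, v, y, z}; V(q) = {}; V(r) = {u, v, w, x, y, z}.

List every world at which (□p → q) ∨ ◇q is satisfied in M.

Recall that □ψ holds at a world iff ψ holds at every accessible world, and ◇ψ holds iff ψ holds at some accessible world.
Let φ = (□p → q) ∨ ◇q. Evaluate φ at each world:
  u (successors {w}): φ is true.
  v (successors {v, y}): φ is false.
  w (successors {x, y}): φ is true.
  x (successors {u, v, w, y}): φ is true.
  y (successors {v, w, x, y, z}): φ is true.
  z (successors {v, w, y, z}): φ is true.
For instance, at x:
  At x: □p → q is true, ◇q is false, so (□p → q) ∨ ◇q is true.
    At x: □p is false, q is false, so □p → q is true.
      At x: □p requires p at every successor {u, v, w, y}.
        p fails at w, so □p is false at x.
    At x: ◇q requires q at some successor in {u, v, w, y}.
      At u: q is false.
      At v: q is false.
      At w: q is false.
      At y: q is false.
    So ◇q is false at x.
Satisfying worlds: {u, w, x, y, z}

u, w, x, y, z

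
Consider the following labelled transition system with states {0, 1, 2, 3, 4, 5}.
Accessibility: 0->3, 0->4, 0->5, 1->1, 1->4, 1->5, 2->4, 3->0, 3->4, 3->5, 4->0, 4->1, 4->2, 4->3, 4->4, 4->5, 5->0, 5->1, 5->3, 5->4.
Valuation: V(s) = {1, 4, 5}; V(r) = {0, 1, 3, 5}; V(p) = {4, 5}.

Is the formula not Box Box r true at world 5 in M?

At 5: Box Box r is false, so not Box Box r is true.
  At 5: Box Box r requires Box r at every successor {0, 1, 3, 4}.
    Box r fails at 0, so Box Box r is false at 5.
      At 0: Box r requires r at every successor {3, 4, 5}.
        r fails at 4, so Box r is false at 0.

Yes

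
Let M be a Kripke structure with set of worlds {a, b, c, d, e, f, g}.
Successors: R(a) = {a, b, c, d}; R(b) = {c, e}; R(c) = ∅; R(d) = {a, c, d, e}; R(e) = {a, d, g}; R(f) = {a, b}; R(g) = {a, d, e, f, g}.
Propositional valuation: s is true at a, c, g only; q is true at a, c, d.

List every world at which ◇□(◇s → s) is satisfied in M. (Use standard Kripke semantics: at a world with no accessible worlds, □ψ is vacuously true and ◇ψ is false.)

a, b, d

Let φ = ◇□(◇s → s). Evaluate φ at each world:
  a (successors {a, b, c, d}): φ is true.
  b (successors {c, e}): φ is true.
  c (successors ∅): φ is false.
  d (successors {a, c, d, e}): φ is true.
  e (successors {a, d, g}): φ is false.
  f (successors {a, b}): φ is false.
  g (successors {a, d, e, f, g}): φ is false.
For instance, at g:
  At g: ◇□(◇s → s) requires □(◇s → s) at some successor in {a, d, e, f, g}.
    At a: □(◇s → s) is false.
    At d: □(◇s → s) is false.
    At e: □(◇s → s) is false.
    At f: □(◇s → s) is false.
    At g: □(◇s → s) is false.
  So ◇□(◇s → s) is false at g.
Satisfying worlds: {a, b, d}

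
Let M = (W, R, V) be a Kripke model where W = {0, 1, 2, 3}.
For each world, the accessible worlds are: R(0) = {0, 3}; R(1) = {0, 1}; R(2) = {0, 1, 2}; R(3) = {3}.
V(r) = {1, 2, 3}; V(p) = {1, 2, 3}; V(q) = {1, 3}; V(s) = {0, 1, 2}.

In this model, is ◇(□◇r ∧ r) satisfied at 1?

Yes

Recall that □ψ holds at a world iff ψ holds at every accessible world, and ◇ψ holds iff ψ holds at some accessible world.
At 1: ◇(□◇r ∧ r) requires □◇r ∧ r at some successor in {0, 1}.
  □◇r ∧ r holds at 1, so ◇(□◇r ∧ r) is true at 1.
    At 1: □◇r is true, r is true, so □◇r ∧ r is true.
      At 1: □◇r requires ◇r at every successor {0, 1}.
        At 0: ◇r is true.
        At 1: ◇r is true.
      So □◇r is true at 1.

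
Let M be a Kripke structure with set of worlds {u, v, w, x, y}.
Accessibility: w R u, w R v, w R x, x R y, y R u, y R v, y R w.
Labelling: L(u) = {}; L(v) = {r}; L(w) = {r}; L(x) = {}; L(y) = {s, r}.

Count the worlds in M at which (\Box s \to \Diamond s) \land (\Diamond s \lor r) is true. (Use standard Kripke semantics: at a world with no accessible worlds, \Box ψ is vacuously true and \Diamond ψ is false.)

3

Let φ = (\Box s \to \Diamond s) \land (\Diamond s \lor r). Evaluate φ at each world:
  u (successors ∅): φ is false.
  v (successors ∅): φ is false.
  w (successors {u, v, x}): φ is true.
  x (successors {y}): φ is true.
  y (successors {u, v, w}): φ is true.
For instance, at y:
  At y: \Box s \to \Diamond s is true, \Diamond s \lor r is true, so (\Box s \to \Diamond s) \land (\Diamond s \lor r) is true.
    At y: \Box s is false, \Diamond s is false, so \Box s \to \Diamond s is true.
      At y: \Box s requires s at every successor {u, v, w}.
        s fails at u, so \Box s is false at y.
      At y: \Diamond s requires s at some successor in {u, v, w}.
        At u: s is false.
        At v: s is false.
        At w: s is false.
      So \Diamond s is false at y.
    At y: \Diamond s is false, r is true, so \Diamond s \lor r is true.
      At y: \Diamond s requires s at some successor in {u, v, w}.
        At u: s is false.
        At v: s is false.
        At w: s is false.
      So \Diamond s is false at y.
Satisfying worlds: {w, x, y}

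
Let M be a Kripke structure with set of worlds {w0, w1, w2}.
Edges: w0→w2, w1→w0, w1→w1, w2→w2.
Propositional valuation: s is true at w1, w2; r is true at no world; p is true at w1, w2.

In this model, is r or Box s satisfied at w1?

At w1: r is false, Box s is false, so r or Box s is false.
  At w1: Box s requires s at every successor {w0, w1}.
    s fails at w0, so Box s is false at w1.

No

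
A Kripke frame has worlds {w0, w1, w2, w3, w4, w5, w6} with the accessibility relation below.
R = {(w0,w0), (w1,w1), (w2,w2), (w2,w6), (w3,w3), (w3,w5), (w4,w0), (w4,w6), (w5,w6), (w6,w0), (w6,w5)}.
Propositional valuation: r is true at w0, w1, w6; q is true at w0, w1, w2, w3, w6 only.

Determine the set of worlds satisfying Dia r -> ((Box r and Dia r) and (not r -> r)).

w0, w1, w3

Let φ = Dia r -> ((Box r and Dia r) and (not r -> r)). Evaluate φ at each world:
  w0 (successors {w0}): φ is true.
  w1 (successors {w1}): φ is true.
  w2 (successors {w2, w6}): φ is false.
  w3 (successors {w3, w5}): φ is true.
  w4 (successors {w0, w6}): φ is false.
  w5 (successors {w6}): φ is false.
  w6 (successors {w0, w5}): φ is false.
For instance, at w4:
  At w4: Dia r is true, (Box r and Dia r) and (not r -> r) is false, so Dia r -> ((Box r and Dia r) and (not r -> r)) is false.
    At w4: Dia r requires r at some successor in {w0, w6}.
      r holds at w0, so Dia r is true at w4.
    At w4: Box r and Dia r is true, not r -> r is false, so (Box r and Dia r) and (not r -> r) is false.
      At w4: Box r is true, Dia r is true, so Box r and Dia r is true.
Satisfying worlds: {w0, w1, w3}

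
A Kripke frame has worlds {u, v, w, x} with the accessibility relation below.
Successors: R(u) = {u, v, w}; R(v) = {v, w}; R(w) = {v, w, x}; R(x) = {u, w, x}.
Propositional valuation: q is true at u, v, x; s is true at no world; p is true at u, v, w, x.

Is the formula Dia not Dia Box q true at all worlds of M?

Yes

Let φ = Dia not Dia Box q. Evaluate φ at each world:
  u (successors {u, v, w}): φ is true.
  v (successors {v, w}): φ is true.
  w (successors {v, w, x}): φ is true.
  x (successors {u, w, x}): φ is true.
For instance, at u:
  At u: Dia not Dia Box q requires not Dia Box q at some successor in {u, v, w}.
    not Dia Box q holds at u, so Dia not Dia Box q is true at u.
      At u: Dia Box q is false, so not Dia Box q is true.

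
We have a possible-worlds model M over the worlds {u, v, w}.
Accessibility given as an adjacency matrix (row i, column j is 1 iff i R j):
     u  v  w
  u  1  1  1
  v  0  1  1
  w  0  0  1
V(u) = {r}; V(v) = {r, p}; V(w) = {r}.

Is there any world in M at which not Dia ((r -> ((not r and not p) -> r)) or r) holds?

No

Recall that Dia ψ holds at a world iff ψ holds at some accessible world.
Let φ = not Dia ((r -> ((not r and not p) -> r)) or r). Evaluate φ at each world:
  u (successors {u, v, w}): φ is false.
  v (successors {v, w}): φ is false.
  w (successors {w}): φ is false.
For instance, at v:
  At v: Dia ((r -> ((not r and not p) -> r)) or r) is true, so not Dia ((r -> ((not r and not p) -> r)) or r) is false.
    At v: Dia ((r -> ((not r and not p) -> r)) or r) requires (r -> ((not r and not p) -> r)) or r at some successor in {v, w}.
      (r -> ((not r and not p) -> r)) or r holds at v, so Dia ((r -> ((not r and not p) -> r)) or r) is true at v.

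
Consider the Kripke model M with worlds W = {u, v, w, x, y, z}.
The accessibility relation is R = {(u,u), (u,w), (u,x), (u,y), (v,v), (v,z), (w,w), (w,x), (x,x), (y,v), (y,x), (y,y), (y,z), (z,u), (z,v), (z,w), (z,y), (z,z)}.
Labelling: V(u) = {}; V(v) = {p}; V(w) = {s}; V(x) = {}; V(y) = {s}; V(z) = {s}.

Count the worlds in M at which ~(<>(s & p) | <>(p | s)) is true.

1

Let φ = ~(<>(s & p) | <>(p | s)). Evaluate φ at each world:
  u (successors {u, w, x, y}): φ is false.
  v (successors {v, z}): φ is false.
  w (successors {w, x}): φ is false.
  x (successors {x}): φ is true.
  y (successors {v, x, y, z}): φ is false.
  z (successors {u, v, w, y, z}): φ is false.
For instance, at v:
  At v: <>(s & p) | <>(p | s) is true, so ~(<>(s & p) | <>(p | s)) is false.
    At v: <>(s & p) is false, <>(p | s) is true, so <>(s & p) | <>(p | s) is true.
      At v: <>(s & p) requires s & p at some successor in {v, z}.
        At v: s & p is false.
        At z: s & p is false.
      So <>(s & p) is false at v.
      At v: <>(p | s) requires p | s at some successor in {v, z}.
        p | s holds at v, so <>(p | s) is true at v.
Satisfying worlds: {x}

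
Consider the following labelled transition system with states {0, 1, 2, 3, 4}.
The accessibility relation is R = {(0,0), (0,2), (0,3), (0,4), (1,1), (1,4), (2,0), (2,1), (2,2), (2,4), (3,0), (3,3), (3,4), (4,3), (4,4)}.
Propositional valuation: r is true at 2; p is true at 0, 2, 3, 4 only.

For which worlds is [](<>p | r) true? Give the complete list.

Let φ = [](<>p | r). Evaluate φ at each world:
  0 (successors {0, 2, 3, 4}): φ is true.
  1 (successors {1, 4}): φ is true.
  2 (successors {0, 1, 2, 4}): φ is true.
  3 (successors {0, 3, 4}): φ is true.
  4 (successors {3, 4}): φ is true.
For instance, at 1:
  At 1: [](<>p | r) requires <>p | r at every successor {1, 4}.
      At 1: <>p is true, r is false, so <>p | r is true.
      At 4: <>p is true, r is false, so <>p | r is true.
  So [](<>p | r) is true at 1.
Satisfying worlds: {0, 1, 2, 3, 4}

0, 1, 2, 3, 4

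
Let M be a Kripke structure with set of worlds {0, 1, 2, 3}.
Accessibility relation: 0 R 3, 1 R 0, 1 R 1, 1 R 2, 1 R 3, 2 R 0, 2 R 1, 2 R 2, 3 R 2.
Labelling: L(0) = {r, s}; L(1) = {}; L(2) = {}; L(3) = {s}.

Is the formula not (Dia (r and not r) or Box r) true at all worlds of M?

Yes

Let φ = not (Dia (r and not r) or Box r). Evaluate φ at each world:
  0 (successors {3}): φ is true.
  1 (successors {0, 1, 2, 3}): φ is true.
  2 (successors {0, 1, 2}): φ is true.
  3 (successors {2}): φ is true.
For instance, at 0:
  At 0: Dia (r and not r) or Box r is false, so not (Dia (r and not r) or Box r) is true.
    At 0: Dia (r and not r) is false, Box r is false, so Dia (r and not r) or Box r is false.
      At 0: Dia (r and not r) requires r and not r at some successor in {3}.
        At 3: r and not r is false.
      So Dia (r and not r) is false at 0.
      At 0: Box r requires r at every successor {3}.
        r fails at 3, so Box r is false at 0.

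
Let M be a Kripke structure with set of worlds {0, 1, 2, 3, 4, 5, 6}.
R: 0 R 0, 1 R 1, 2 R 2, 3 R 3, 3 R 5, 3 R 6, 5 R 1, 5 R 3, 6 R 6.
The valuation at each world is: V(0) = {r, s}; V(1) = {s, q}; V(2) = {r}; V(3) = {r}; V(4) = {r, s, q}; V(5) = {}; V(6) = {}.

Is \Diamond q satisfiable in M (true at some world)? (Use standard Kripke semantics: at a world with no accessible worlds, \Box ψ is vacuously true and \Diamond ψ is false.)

Yes

Recall that \Diamond ψ holds at a world iff ψ holds at some accessible world.
Let φ = \Diamond q. Evaluate φ at each world:
  0 (successors {0}): φ is false.
  1 (successors {1}): φ is true.
  2 (successors {2}): φ is false.
  3 (successors {3, 5, 6}): φ is false.
  4 (successors ∅): φ is false.
  5 (successors {1, 3}): φ is true.
  6 (successors {6}): φ is false.
Detail at 1 (witness):
  At 1: \Diamond q requires q at some successor in {1}.
    q holds at 1, so \Diamond q is true at 1.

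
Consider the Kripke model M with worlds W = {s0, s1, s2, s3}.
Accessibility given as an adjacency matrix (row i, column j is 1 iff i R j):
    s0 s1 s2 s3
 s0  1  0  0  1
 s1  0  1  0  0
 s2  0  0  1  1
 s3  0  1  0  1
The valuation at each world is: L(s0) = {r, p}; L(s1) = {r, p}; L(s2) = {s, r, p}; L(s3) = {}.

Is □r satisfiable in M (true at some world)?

Recall that □ψ holds at a world iff ψ holds at every accessible world, and ◇ψ holds iff ψ holds at some accessible world.
Let φ = □r. Evaluate φ at each world:
  s0 (successors {s0, s3}): φ is false.
  s1 (successors {s1}): φ is true.
  s2 (successors {s2, s3}): φ is false.
  s3 (successors {s1, s3}): φ is false.
Detail at s1 (witness):
  At s1: □r requires r at every successor {s1}.
    At s1: r is true.
  So □r is true at s1.

Yes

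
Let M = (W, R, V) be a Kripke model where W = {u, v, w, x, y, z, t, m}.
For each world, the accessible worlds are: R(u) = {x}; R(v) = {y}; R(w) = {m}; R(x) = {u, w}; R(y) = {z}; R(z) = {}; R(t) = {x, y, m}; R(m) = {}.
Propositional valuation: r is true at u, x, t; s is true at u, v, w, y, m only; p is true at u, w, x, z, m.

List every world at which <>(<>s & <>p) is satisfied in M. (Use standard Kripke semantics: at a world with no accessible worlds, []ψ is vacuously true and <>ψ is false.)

u, x, t

Recall that <>ψ holds at a world iff ψ holds at some accessible world.
Let φ = <>(<>s & <>p). Evaluate φ at each world:
  u (successors {x}): φ is true.
  v (successors {y}): φ is false.
  w (successors {m}): φ is false.
  x (successors {u, w}): φ is true.
  y (successors {z}): φ is false.
  z (successors ∅): φ is false.
  t (successors {x, y, m}): φ is true.
  m (successors ∅): φ is false.
For instance, at t:
  At t: <>(<>s & <>p) requires <>s & <>p at some successor in {x, y, m}.
    <>s & <>p holds at x, so <>(<>s & <>p) is true at t.
      At x: <>s is true, <>p is true, so <>s & <>p is true.
Satisfying worlds: {u, x, t}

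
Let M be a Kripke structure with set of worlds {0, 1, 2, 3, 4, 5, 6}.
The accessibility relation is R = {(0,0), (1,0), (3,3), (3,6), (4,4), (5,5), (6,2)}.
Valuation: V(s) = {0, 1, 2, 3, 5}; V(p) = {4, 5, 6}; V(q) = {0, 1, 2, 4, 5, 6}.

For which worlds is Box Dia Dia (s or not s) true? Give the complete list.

Recall that Box ψ holds at a world iff ψ holds at every accessible world, and Dia ψ holds iff ψ holds at some accessible world.
Let φ = Box Dia Dia (s or not s). Evaluate φ at each world:
  0 (successors {0}): φ is true.
  1 (successors {0}): φ is true.
  2 (successors ∅): φ is true.
  3 (successors {3, 6}): φ is false.
  4 (successors {4}): φ is true.
  5 (successors {5}): φ is true.
  6 (successors {2}): φ is false.
For instance, at 4:
  At 4: Box Dia Dia (s or not s) requires Dia Dia (s or not s) at every successor {4}.
      At 4: Dia Dia (s or not s) requires Dia (s or not s) at some successor in {4}.
        Dia (s or not s) holds at 4, so Dia Dia (s or not s) is true at 4.
  So Box Dia Dia (s or not s) is true at 4.
Satisfying worlds: {0, 1, 2, 4, 5}

0, 1, 2, 4, 5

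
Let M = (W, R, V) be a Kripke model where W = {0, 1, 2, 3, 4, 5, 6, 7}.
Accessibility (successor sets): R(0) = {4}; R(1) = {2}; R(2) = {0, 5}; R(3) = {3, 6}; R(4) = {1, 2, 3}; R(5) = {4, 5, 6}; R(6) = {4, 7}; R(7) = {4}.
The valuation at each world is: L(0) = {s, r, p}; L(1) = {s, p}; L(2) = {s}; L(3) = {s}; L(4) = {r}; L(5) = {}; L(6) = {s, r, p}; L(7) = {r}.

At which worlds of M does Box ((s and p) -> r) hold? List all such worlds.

0, 1, 2, 3, 5, 6, 7

Let φ = Box ((s and p) -> r). Evaluate φ at each world:
  0 (successors {4}): φ is true.
  1 (successors {2}): φ is true.
  2 (successors {0, 5}): φ is true.
  3 (successors {3, 6}): φ is true.
  4 (successors {1, 2, 3}): φ is false.
  5 (successors {4, 5, 6}): φ is true.
  6 (successors {4, 7}): φ is true.
  7 (successors {4}): φ is true.
For instance, at 5:
  At 5: Box ((s and p) -> r) requires (s and p) -> r at every successor {4, 5, 6}.
    At 4: (s and p) -> r is true.
    At 5: (s and p) -> r is true.
    At 6: (s and p) -> r is true.
  So Box ((s and p) -> r) is true at 5.
Satisfying worlds: {0, 1, 2, 3, 5, 6, 7}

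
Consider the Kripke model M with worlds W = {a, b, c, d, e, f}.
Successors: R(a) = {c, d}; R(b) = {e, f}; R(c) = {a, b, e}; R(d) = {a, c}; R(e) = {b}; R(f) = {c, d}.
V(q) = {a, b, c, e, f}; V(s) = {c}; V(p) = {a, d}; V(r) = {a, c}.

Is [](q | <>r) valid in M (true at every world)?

Recall that []ψ holds at a world iff ψ holds at every accessible world, and <>ψ holds iff ψ holds at some accessible world.
Let φ = [](q | <>r). Evaluate φ at each world:
  a (successors {c, d}): φ is true.
  b (successors {e, f}): φ is true.
  c (successors {a, b, e}): φ is true.
  d (successors {a, c}): φ is true.
  e (successors {b}): φ is true.
  f (successors {c, d}): φ is true.
For instance, at f:
  At f: [](q | <>r) requires q | <>r at every successor {c, d}.
      At c: q is true, <>r is true, so q | <>r is true.
      At d: q is false, <>r is true, so q | <>r is true.
  So [](q | <>r) is true at f.

Yes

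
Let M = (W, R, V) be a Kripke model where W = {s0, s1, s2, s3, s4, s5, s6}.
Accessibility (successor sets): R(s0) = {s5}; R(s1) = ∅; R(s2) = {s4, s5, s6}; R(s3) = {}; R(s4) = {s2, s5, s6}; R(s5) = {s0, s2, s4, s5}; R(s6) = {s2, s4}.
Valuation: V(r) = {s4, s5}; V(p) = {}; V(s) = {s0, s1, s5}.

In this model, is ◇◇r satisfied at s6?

Yes

At s6: ◇◇r requires ◇r at some successor in {s2, s4}.
  ◇r holds at s2, so ◇◇r is true at s6.
    At s2: ◇r requires r at some successor in {s4, s5, s6}.
      r holds at s4, so ◇r is true at s2.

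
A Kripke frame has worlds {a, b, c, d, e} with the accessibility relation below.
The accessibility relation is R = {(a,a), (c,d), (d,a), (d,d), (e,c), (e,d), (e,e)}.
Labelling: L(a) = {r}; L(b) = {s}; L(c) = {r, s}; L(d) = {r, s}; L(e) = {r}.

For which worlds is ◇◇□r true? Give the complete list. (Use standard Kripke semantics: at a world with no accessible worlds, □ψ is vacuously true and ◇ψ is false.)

Let φ = ◇◇□r. Evaluate φ at each world:
  a (successors {a}): φ is true.
  b (successors ∅): φ is false.
  c (successors {d}): φ is true.
  d (successors {a, d}): φ is true.
  e (successors {c, d, e}): φ is true.
For instance, at d:
  At d: ◇◇□r requires ◇□r at some successor in {a, d}.
    ◇□r holds at a, so ◇◇□r is true at d.
      At a: ◇□r requires □r at some successor in {a}.
        □r holds at a, so ◇□r is true at a.
Satisfying worlds: {a, c, d, e}

a, c, d, e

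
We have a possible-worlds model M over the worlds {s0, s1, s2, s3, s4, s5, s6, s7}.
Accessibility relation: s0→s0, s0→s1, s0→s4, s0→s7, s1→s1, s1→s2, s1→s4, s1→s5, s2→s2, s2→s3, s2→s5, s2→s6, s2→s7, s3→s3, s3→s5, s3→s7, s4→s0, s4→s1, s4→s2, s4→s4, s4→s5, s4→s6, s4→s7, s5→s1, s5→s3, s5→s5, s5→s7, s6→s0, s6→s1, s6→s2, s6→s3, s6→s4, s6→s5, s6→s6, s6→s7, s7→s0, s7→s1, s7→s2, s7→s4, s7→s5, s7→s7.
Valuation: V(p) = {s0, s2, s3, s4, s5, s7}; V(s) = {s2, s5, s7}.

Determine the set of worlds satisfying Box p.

s3

Recall that Box ψ holds at a world iff ψ holds at every accessible world, and Dia ψ holds iff ψ holds at some accessible world.
Let φ = Box p. Evaluate φ at each world:
  s0 (successors {s0, s1, s4, s7}): φ is false.
  s1 (successors {s1, s2, s4, s5}): φ is false.
  s2 (successors {s2, s3, s5, s6, s7}): φ is false.
  s3 (successors {s3, s5, s7}): φ is true.
  s4 (successors {s0, s1, s2, s4, s5, s6, s7}): φ is false.
  s5 (successors {s1, s3, s5, s7}): φ is false.
  s6 (successors {s0, s1, s2, s3, s4, s5, s6, s7}): φ is false.
  s7 (successors {s0, s1, s2, s4, s5, s7}): φ is false.
For instance, at s7:
  At s7: Box p requires p at every successor {s0, s1, s2, s4, s5, s7}.
    p fails at s1, so Box p is false at s7.
Satisfying worlds: {s3}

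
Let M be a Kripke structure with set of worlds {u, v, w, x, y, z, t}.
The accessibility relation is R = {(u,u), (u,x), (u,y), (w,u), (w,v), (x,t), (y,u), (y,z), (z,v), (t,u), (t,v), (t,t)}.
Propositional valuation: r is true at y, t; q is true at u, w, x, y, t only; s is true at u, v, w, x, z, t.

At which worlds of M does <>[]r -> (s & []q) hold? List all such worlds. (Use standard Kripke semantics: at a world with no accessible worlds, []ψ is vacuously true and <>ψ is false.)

u, v, x, y

Recall that []ψ holds at a world iff ψ holds at every accessible world, and <>ψ holds iff ψ holds at some accessible world.
Let φ = <>[]r -> (s & []q). Evaluate φ at each world:
  u (successors {u, x, y}): φ is true.
  v (successors ∅): φ is true.
  w (successors {u, v}): φ is false.
  x (successors {t}): φ is true.
  y (successors {u, z}): φ is true.
  z (successors {v}): φ is false.
  t (successors {u, v, t}): φ is false.
For instance, at t:
  At t: <>[]r is true, s & []q is false, so <>[]r -> (s & []q) is false.
    At t: <>[]r requires []r at some successor in {u, v, t}.
      []r holds at v, so <>[]r is true at t.
    At t: s is true, []q is false, so s & []q is false.
      At t: []q requires q at every successor {u, v, t}.
        q fails at v, so []q is false at t.
Satisfying worlds: {u, v, x, y}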